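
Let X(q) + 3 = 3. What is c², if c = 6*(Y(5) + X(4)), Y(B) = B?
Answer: 900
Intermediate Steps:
X(q) = 0 (X(q) = -3 + 3 = 0)
c = 30 (c = 6*(5 + 0) = 6*5 = 30)
c² = 30² = 900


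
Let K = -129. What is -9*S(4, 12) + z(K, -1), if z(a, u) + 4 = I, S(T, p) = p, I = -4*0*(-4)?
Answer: -112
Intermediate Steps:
I = 0 (I = 0*(-4) = 0)
z(a, u) = -4 (z(a, u) = -4 + 0 = -4)
-9*S(4, 12) + z(K, -1) = -9*12 - 4 = -108 - 4 = -112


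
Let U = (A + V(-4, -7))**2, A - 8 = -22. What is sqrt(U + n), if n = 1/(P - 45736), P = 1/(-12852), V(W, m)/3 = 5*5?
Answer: sqrt(1285634331012958677013)/587799073 ≈ 61.000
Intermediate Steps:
A = -14 (A = 8 - 22 = -14)
V(W, m) = 75 (V(W, m) = 3*(5*5) = 3*25 = 75)
P = -1/12852 ≈ -7.7809e-5
U = 3721 (U = (-14 + 75)**2 = 61**2 = 3721)
n = -12852/587799073 (n = 1/(-1/12852 - 45736) = 1/(-587799073/12852) = -12852/587799073 ≈ -2.1865e-5)
sqrt(U + n) = sqrt(3721 - 12852/587799073) = sqrt(2187200337781/587799073) = sqrt(1285634331012958677013)/587799073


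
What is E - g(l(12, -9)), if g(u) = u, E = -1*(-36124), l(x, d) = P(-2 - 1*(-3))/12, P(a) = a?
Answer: 433487/12 ≈ 36124.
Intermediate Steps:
l(x, d) = 1/12 (l(x, d) = (-2 - 1*(-3))/12 = (-2 + 3)*(1/12) = 1*(1/12) = 1/12)
E = 36124
E - g(l(12, -9)) = 36124 - 1*1/12 = 36124 - 1/12 = 433487/12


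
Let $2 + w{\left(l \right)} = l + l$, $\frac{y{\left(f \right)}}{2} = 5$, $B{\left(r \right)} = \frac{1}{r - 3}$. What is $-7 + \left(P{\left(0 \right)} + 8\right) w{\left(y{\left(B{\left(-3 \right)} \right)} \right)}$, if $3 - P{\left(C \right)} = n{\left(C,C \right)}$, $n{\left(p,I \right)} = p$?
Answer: $191$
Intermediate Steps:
$B{\left(r \right)} = \frac{1}{-3 + r}$
$y{\left(f \right)} = 10$ ($y{\left(f \right)} = 2 \cdot 5 = 10$)
$P{\left(C \right)} = 3 - C$
$w{\left(l \right)} = -2 + 2 l$ ($w{\left(l \right)} = -2 + \left(l + l\right) = -2 + 2 l$)
$-7 + \left(P{\left(0 \right)} + 8\right) w{\left(y{\left(B{\left(-3 \right)} \right)} \right)} = -7 + \left(\left(3 - 0\right) + 8\right) \left(-2 + 2 \cdot 10\right) = -7 + \left(\left(3 + 0\right) + 8\right) \left(-2 + 20\right) = -7 + \left(3 + 8\right) 18 = -7 + 11 \cdot 18 = -7 + 198 = 191$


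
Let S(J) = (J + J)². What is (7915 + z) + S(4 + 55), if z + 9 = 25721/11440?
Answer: 249760921/11440 ≈ 21832.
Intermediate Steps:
S(J) = 4*J² (S(J) = (2*J)² = 4*J²)
z = -77239/11440 (z = -9 + 25721/11440 = -77239/11440 ≈ -6.7517)
(7915 + z) + S(4 + 55) = (7915 - 77239/11440) + 4*(4 + 55)² = 90470361/11440 + 4*59² = 90470361/11440 + 4*3481 = 90470361/11440 + 13924 = 249760921/11440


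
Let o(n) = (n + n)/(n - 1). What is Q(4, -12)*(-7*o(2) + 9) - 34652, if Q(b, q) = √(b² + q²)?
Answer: -34652 - 76*√10 ≈ -34892.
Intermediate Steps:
o(n) = 2*n/(-1 + n) (o(n) = (2*n)/(-1 + n) = 2*n/(-1 + n))
Q(4, -12)*(-7*o(2) + 9) - 34652 = √(4² + (-12)²)*(-14*2/(-1 + 2) + 9) - 34652 = √(16 + 144)*(-14*2/1 + 9) - 34652 = √160*(-14*2 + 9) - 34652 = (4*√10)*(-7*4 + 9) - 34652 = (4*√10)*(-28 + 9) - 34652 = (4*√10)*(-19) - 34652 = -76*√10 - 34652 = -34652 - 76*√10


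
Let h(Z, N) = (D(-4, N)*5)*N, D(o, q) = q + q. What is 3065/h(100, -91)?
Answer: 613/16562 ≈ 0.037012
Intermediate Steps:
D(o, q) = 2*q
h(Z, N) = 10*N**2 (h(Z, N) = ((2*N)*5)*N = (10*N)*N = 10*N**2)
3065/h(100, -91) = 3065/((10*(-91)**2)) = 3065/((10*8281)) = 3065/82810 = 3065*(1/82810) = 613/16562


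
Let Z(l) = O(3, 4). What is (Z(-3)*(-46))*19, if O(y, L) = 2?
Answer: -1748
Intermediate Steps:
Z(l) = 2
(Z(-3)*(-46))*19 = (2*(-46))*19 = -92*19 = -1748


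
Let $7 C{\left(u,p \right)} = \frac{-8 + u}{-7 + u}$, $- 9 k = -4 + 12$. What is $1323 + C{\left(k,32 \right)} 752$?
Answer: $\frac{717691}{497} \approx 1444.0$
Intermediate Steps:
$k = - \frac{8}{9}$ ($k = - \frac{-4 + 12}{9} = \left(- \frac{1}{9}\right) 8 = - \frac{8}{9} \approx -0.88889$)
$C{\left(u,p \right)} = \frac{-8 + u}{7 \left(-7 + u\right)}$ ($C{\left(u,p \right)} = \frac{\left(-8 + u\right) \frac{1}{-7 + u}}{7} = \frac{\frac{1}{-7 + u} \left(-8 + u\right)}{7} = \frac{-8 + u}{7 \left(-7 + u\right)}$)
$1323 + C{\left(k,32 \right)} 752 = 1323 + \frac{-8 - \frac{8}{9}}{7 \left(-7 - \frac{8}{9}\right)} 752 = 1323 + \frac{1}{7} \frac{1}{- \frac{71}{9}} \left(- \frac{80}{9}\right) 752 = 1323 + \frac{1}{7} \left(- \frac{9}{71}\right) \left(- \frac{80}{9}\right) 752 = 1323 + \frac{80}{497} \cdot 752 = 1323 + \frac{60160}{497} = \frac{717691}{497}$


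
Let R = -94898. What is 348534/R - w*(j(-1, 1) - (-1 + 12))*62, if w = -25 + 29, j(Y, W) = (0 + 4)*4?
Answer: -59011027/47449 ≈ -1243.7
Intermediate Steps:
j(Y, W) = 16 (j(Y, W) = 4*4 = 16)
w = 4
348534/R - w*(j(-1, 1) - (-1 + 12))*62 = 348534/(-94898) - 4*(16 - (-1 + 12))*62 = 348534*(-1/94898) - 4*(16 - 1*11)*62 = -174267/47449 - 4*(16 - 11)*62 = -174267/47449 - 4*5*62 = -174267/47449 - 20*62 = -174267/47449 - 1*1240 = -174267/47449 - 1240 = -59011027/47449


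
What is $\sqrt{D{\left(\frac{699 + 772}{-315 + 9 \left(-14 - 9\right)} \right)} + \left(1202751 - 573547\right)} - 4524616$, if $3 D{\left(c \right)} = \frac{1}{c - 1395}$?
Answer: $-4524616 + \frac{\sqrt{334991465554031870}}{729661} \approx -4.5238 \cdot 10^{6}$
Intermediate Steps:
$D{\left(c \right)} = \frac{1}{3 \left(-1395 + c\right)}$ ($D{\left(c \right)} = \frac{1}{3 \left(c - 1395\right)} = \frac{1}{3 \left(-1395 + c\right)}$)
$\sqrt{D{\left(\frac{699 + 772}{-315 + 9 \left(-14 - 9\right)} \right)} + \left(1202751 - 573547\right)} - 4524616 = \sqrt{\frac{1}{3 \left(-1395 + \frac{699 + 772}{-315 + 9 \left(-14 - 9\right)}\right)} + \left(1202751 - 573547\right)} - 4524616 = \sqrt{\frac{1}{3 \left(-1395 + \frac{1471}{-315 + 9 \left(-23\right)}\right)} + 629204} - 4524616 = \sqrt{\frac{1}{3 \left(-1395 + \frac{1471}{-315 - 207}\right)} + 629204} - 4524616 = \sqrt{\frac{1}{3 \left(-1395 + \frac{1471}{-522}\right)} + 629204} - 4524616 = \sqrt{\frac{1}{3 \left(-1395 + 1471 \left(- \frac{1}{522}\right)\right)} + 629204} - 4524616 = \sqrt{\frac{1}{3 \left(-1395 - \frac{1471}{522}\right)} + 629204} - 4524616 = \sqrt{\frac{1}{3 \left(- \frac{729661}{522}\right)} + 629204} - 4524616 = \sqrt{\frac{1}{3} \left(- \frac{522}{729661}\right) + 629204} - 4524616 = \sqrt{- \frac{174}{729661} + 629204} - 4524616 = \sqrt{\frac{459105619670}{729661}} - 4524616 = \frac{\sqrt{334991465554031870}}{729661} - 4524616 = -4524616 + \frac{\sqrt{334991465554031870}}{729661}$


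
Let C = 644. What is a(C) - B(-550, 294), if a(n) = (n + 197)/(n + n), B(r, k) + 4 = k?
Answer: -372679/1288 ≈ -289.35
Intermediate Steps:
B(r, k) = -4 + k
a(n) = (197 + n)/(2*n) (a(n) = (197 + n)/((2*n)) = (197 + n)*(1/(2*n)) = (197 + n)/(2*n))
a(C) - B(-550, 294) = (½)*(197 + 644)/644 - (-4 + 294) = (½)*(1/644)*841 - 1*290 = 841/1288 - 290 = -372679/1288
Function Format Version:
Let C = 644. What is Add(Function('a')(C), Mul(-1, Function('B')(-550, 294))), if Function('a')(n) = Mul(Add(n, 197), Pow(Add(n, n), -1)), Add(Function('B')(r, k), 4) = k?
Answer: Rational(-372679, 1288) ≈ -289.35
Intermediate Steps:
Function('B')(r, k) = Add(-4, k)
Function('a')(n) = Mul(Rational(1, 2), Pow(n, -1), Add(197, n)) (Function('a')(n) = Mul(Add(197, n), Pow(Mul(2, n), -1)) = Mul(Add(197, n), Mul(Rational(1, 2), Pow(n, -1))) = Mul(Rational(1, 2), Pow(n, -1), Add(197, n)))
Add(Function('a')(C), Mul(-1, Function('B')(-550, 294))) = Add(Mul(Rational(1, 2), Pow(644, -1), Add(197, 644)), Mul(-1, Add(-4, 294))) = Add(Mul(Rational(1, 2), Rational(1, 644), 841), Mul(-1, 290)) = Add(Rational(841, 1288), -290) = Rational(-372679, 1288)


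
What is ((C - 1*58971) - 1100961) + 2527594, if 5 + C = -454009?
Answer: 913648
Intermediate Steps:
C = -454014 (C = -5 - 454009 = -454014)
((C - 1*58971) - 1100961) + 2527594 = ((-454014 - 1*58971) - 1100961) + 2527594 = ((-454014 - 58971) - 1100961) + 2527594 = (-512985 - 1100961) + 2527594 = -1613946 + 2527594 = 913648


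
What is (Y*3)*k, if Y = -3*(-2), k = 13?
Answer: 234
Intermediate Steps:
Y = 6
(Y*3)*k = (6*3)*13 = 18*13 = 234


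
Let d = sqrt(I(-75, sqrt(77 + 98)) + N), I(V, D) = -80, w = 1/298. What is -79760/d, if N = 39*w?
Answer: 79760*I*sqrt(7092698)/23801 ≈ 8924.8*I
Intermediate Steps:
w = 1/298 ≈ 0.0033557
N = 39/298 (N = 39*(1/298) = 39/298 ≈ 0.13087)
d = I*sqrt(7092698)/298 (d = sqrt(-80 + 39/298) = sqrt(-23801/298) = I*sqrt(7092698)/298 ≈ 8.937*I)
-79760/d = -79760*(-I*sqrt(7092698)/23801) = -(-79760)*I*sqrt(7092698)/23801 = 79760*I*sqrt(7092698)/23801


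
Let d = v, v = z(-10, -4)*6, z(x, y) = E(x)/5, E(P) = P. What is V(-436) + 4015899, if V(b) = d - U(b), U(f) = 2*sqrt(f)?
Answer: 4015887 - 4*I*sqrt(109) ≈ 4.0159e+6 - 41.761*I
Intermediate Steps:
z(x, y) = x/5
v = -12 (v = ((1/5)*(-10))*6 = -2*6 = -12)
d = -12
V(b) = -12 - 2*sqrt(b)
V(-436) + 4015899 = (-12 - 4*I*sqrt(109)) + 4015899 = 4015887 - 4*I*sqrt(109)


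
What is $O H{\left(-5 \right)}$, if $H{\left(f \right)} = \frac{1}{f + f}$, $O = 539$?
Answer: $- \frac{539}{10} \approx -53.9$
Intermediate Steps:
$H{\left(f \right)} = \frac{1}{2 f}$
$O H{\left(-5 \right)} = 539 \frac{1}{2 \left(-5\right)} = 539 \cdot \frac{1}{2} \left(- \frac{1}{5}\right) = 539 \left(- \frac{1}{10}\right) = - \frac{539}{10}$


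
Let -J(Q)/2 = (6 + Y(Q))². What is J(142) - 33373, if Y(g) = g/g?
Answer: -33471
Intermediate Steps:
Y(g) = 1
J(Q) = -98 (J(Q) = -2*(6 + 1)² = -2*7² = -2*49 = -98)
J(142) - 33373 = -98 - 33373 = -33471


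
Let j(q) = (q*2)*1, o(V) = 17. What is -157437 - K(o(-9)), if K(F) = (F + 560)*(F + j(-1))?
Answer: -166092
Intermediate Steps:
j(q) = 2*q (j(q) = (2*q)*1 = 2*q)
K(F) = (-2 + F)*(560 + F) (K(F) = (F + 560)*(F + 2*(-1)) = (560 + F)*(F - 2) = (560 + F)*(-2 + F) = (-2 + F)*(560 + F))
-157437 - K(o(-9)) = -157437 - (-1120 + 17**2 + 558*17) = -157437 - (-1120 + 289 + 9486) = -157437 - 1*8655 = -157437 - 8655 = -166092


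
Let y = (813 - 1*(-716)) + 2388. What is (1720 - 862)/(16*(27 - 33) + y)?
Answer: 858/3821 ≈ 0.22455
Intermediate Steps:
y = 3917 (y = (813 + 716) + 2388 = 1529 + 2388 = 3917)
(1720 - 862)/(16*(27 - 33) + y) = (1720 - 862)/(16*(27 - 33) + 3917) = 858/(16*(-6) + 3917) = 858/(-96 + 3917) = 858/3821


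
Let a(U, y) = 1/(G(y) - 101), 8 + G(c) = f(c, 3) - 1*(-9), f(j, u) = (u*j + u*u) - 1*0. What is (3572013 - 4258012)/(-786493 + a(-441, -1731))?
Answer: 3624818716/4155829013 ≈ 0.87222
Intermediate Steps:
f(j, u) = u² + j*u (f(j, u) = (j*u + u²) + 0 = (u² + j*u) + 0 = u² + j*u)
G(c) = 10 + 3*c (G(c) = -8 + (3*(c + 3) - 1*(-9)) = -8 + (3*(3 + c) + 9) = -8 + ((9 + 3*c) + 9) = -8 + (18 + 3*c) = 10 + 3*c)
a(U, y) = 1/(-91 + 3*y) (a(U, y) = 1/((10 + 3*y) - 101) = 1/(-91 + 3*y))
(3572013 - 4258012)/(-786493 + a(-441, -1731)) = (3572013 - 4258012)/(-786493 + 1/(-91 + 3*(-1731))) = -685999/(-786493 + 1/(-91 - 5193)) = -685999/(-786493 + 1/(-5284)) = -685999/(-786493 - 1/5284) = -685999/(-4155829013/5284) = -685999*(-5284/4155829013) = 3624818716/4155829013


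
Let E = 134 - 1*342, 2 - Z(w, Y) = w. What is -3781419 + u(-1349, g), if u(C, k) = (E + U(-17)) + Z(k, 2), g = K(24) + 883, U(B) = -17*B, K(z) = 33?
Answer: -3782252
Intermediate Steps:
Z(w, Y) = 2 - w
E = -208 (E = 134 - 342 = -208)
g = 916 (g = 33 + 883 = 916)
u(C, k) = 83 - k (u(C, k) = (-208 - 17*(-17)) + (2 - k) = (-208 + 289) + (2 - k) = 81 + (2 - k) = 83 - k)
-3781419 + u(-1349, g) = -3781419 + (83 - 1*916) = -3781419 + (83 - 916) = -3781419 - 833 = -3782252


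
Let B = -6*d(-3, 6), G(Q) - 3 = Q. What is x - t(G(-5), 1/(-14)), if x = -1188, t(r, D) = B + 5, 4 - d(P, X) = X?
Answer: -1205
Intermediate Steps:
G(Q) = 3 + Q
d(P, X) = 4 - X
B = 12 (B = -6*(4 - 1*6) = -6*(4 - 6) = -6*(-2) = 12)
t(r, D) = 17 (t(r, D) = 12 + 5 = 17)
x - t(G(-5), 1/(-14)) = -1188 - 1*17 = -1188 - 17 = -1205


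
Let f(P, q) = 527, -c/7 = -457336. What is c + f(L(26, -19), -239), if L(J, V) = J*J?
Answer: 3201879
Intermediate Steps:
c = 3201352 (c = -7*(-457336) = 3201352)
L(J, V) = J²
c + f(L(26, -19), -239) = 3201352 + 527 = 3201879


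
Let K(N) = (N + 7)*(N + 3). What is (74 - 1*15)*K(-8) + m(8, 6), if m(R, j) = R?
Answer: 303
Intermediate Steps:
K(N) = (3 + N)*(7 + N) (K(N) = (7 + N)*(3 + N) = (3 + N)*(7 + N))
(74 - 1*15)*K(-8) + m(8, 6) = (74 - 1*15)*(21 + (-8)**2 + 10*(-8)) + 8 = (74 - 15)*(21 + 64 - 80) + 8 = 59*5 + 8 = 295 + 8 = 303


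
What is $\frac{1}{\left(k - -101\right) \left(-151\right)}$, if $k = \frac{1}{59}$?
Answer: $- \frac{59}{899960} \approx -6.5558 \cdot 10^{-5}$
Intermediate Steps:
$k = \frac{1}{59} \approx 0.016949$
$\frac{1}{\left(k - -101\right) \left(-151\right)} = \frac{1}{\left(\frac{1}{59} - -101\right) \left(-151\right)} = \frac{1}{\left(\frac{1}{59} + 101\right) \left(-151\right)} = \frac{1}{\frac{5960}{59} \left(-151\right)} = \frac{1}{- \frac{899960}{59}} = - \frac{59}{899960}$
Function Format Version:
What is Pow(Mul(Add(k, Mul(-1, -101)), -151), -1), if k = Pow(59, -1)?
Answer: Rational(-59, 899960) ≈ -6.5558e-5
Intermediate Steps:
k = Rational(1, 59) ≈ 0.016949
Pow(Mul(Add(k, Mul(-1, -101)), -151), -1) = Pow(Mul(Add(Rational(1, 59), Mul(-1, -101)), -151), -1) = Pow(Mul(Add(Rational(1, 59), 101), -151), -1) = Pow(Mul(Rational(5960, 59), -151), -1) = Pow(Rational(-899960, 59), -1) = Rational(-59, 899960)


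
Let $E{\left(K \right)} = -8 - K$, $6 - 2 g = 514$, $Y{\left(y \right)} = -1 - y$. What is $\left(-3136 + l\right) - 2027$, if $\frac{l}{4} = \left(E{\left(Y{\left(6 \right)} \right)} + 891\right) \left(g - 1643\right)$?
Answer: $-6758483$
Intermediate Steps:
$g = -254$ ($g = 3 - 257 = -254$)
$l = -6753320$ ($l = 4 \left(\left(-8 - \left(-1 - 6\right)\right) + 891\right) \left(-254 - 1643\right) = 4 \left(\left(-8 - \left(-1 - 6\right)\right) + 891\right) \left(-1897\right) = 4 \left(\left(-8 - -7\right) + 891\right) \left(-1897\right) = 4 \left(\left(-8 + 7\right) + 891\right) \left(-1897\right) = 4 \left(-1 + 891\right) \left(-1897\right) = 4 \cdot 890 \left(-1897\right) = 4 \left(-1688330\right) = -6753320$)
$\left(-3136 + l\right) - 2027 = \left(-3136 - 6753320\right) - 2027 = -6756456 - 2027 = -6758483$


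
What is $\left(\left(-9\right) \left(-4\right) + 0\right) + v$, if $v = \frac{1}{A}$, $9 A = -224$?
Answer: $\frac{8055}{224} \approx 35.96$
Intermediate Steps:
$A = - \frac{224}{9}$ ($A = \frac{1}{9} \left(-224\right) = - \frac{224}{9} \approx -24.889$)
$v = - \frac{9}{224}$ ($v = \frac{1}{- \frac{224}{9}} = - \frac{9}{224} \approx -0.040179$)
$\left(\left(-9\right) \left(-4\right) + 0\right) + v = \left(\left(-9\right) \left(-4\right) + 0\right) - \frac{9}{224} = \left(36 + 0\right) - \frac{9}{224} = 36 - \frac{9}{224} = \frac{8055}{224}$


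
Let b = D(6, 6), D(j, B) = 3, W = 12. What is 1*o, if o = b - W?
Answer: -9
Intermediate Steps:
b = 3
o = -9 (o = 3 - 1*12 = 3 - 12 = -9)
1*o = 1*(-9) = -9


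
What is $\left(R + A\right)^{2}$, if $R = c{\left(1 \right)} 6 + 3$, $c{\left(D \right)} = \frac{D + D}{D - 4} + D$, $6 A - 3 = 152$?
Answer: $\frac{34225}{36} \approx 950.69$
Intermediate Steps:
$A = \frac{155}{6}$ ($A = \frac{1}{2} + \frac{1}{6} \cdot 152 = \frac{1}{2} + \frac{76}{3} = \frac{155}{6} \approx 25.833$)
$c{\left(D \right)} = D + \frac{2 D}{-4 + D}$ ($c{\left(D \right)} = \frac{2 D}{-4 + D} + D = D + \frac{2 D}{-4 + D}$)
$R = 5$ ($R = 1 \frac{1}{-4 + 1} \left(-2 + 1\right) 6 + 3 = 1 \frac{1}{-3} \left(-1\right) 6 + 3 = 1 \left(- \frac{1}{3}\right) \left(-1\right) 6 + 3 = \frac{1}{3} \cdot 6 + 3 = 2 + 3 = 5$)
$\left(R + A\right)^{2} = \left(5 + \frac{155}{6}\right)^{2} = \left(\frac{185}{6}\right)^{2} = \frac{34225}{36}$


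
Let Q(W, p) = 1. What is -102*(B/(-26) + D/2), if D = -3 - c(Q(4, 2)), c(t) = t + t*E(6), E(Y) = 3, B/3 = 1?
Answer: 4794/13 ≈ 368.77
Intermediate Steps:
B = 3 (B = 3*1 = 3)
c(t) = 4*t (c(t) = t + t*3 = t + 3*t = 4*t)
D = -7 (D = -3 - 4 = -7)
-102*(B/(-26) + D/2) = -102*(3/(-26) - 7/2) = -102*(3*(-1/26) - 7*1/2) = -102*(-3/26 - 7/2) = -102*(-47/13) = 4794/13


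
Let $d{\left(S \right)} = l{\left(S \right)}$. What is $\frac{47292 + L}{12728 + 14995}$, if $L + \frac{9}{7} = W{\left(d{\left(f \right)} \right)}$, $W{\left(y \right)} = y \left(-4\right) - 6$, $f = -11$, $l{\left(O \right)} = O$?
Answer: $\frac{331301}{194061} \approx 1.7072$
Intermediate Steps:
$d{\left(S \right)} = S$
$W{\left(y \right)} = -6 - 4 y$ ($W{\left(y \right)} = - 4 y - 6 = -6 - 4 y$)
$L = \frac{257}{7}$ ($L = - \frac{9}{7} - -38 = - \frac{9}{7} + \left(-6 + 44\right) = - \frac{9}{7} + 38 = \frac{257}{7} \approx 36.714$)
$\frac{47292 + L}{12728 + 14995} = \frac{47292 + \frac{257}{7}}{12728 + 14995} = \frac{331301}{7 \cdot 27723} = \frac{331301}{7} \cdot \frac{1}{27723} = \frac{331301}{194061}$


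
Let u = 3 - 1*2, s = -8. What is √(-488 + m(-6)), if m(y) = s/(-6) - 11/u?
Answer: I*√4479/3 ≈ 22.308*I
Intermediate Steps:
u = 1 (u = 3 - 2 = 1)
m(y) = -29/3 (m(y) = -8/(-6) - 11/1 = -8*(-⅙) - 11*1 = 4/3 - 11 = -29/3)
√(-488 + m(-6)) = √(-488 - 29/3) = √(-1493/3) = I*√4479/3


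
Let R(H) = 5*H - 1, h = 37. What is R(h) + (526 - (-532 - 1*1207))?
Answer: 2449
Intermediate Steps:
R(H) = -1 + 5*H
R(h) + (526 - (-532 - 1*1207)) = (-1 + 5*37) + (526 - (-532 - 1*1207)) = (-1 + 185) + (526 - (-532 - 1207)) = 184 + (526 - 1*(-1739)) = 184 + (526 + 1739) = 184 + 2265 = 2449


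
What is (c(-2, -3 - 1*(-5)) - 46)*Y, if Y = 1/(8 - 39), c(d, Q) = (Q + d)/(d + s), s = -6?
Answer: 46/31 ≈ 1.4839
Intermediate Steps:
c(d, Q) = (Q + d)/(-6 + d) (c(d, Q) = (Q + d)/(d - 6) = (Q + d)/(-6 + d))
Y = -1/31 (Y = 1/(-31) = -1/31 ≈ -0.032258)
(c(-2, -3 - 1*(-5)) - 46)*Y = (((-3 - 1*(-5)) - 2)/(-6 - 2) - 46)*(-1/31) = (((-3 + 5) - 2)/(-8) - 46)*(-1/31) = (-(2 - 2)/8 - 46)*(-1/31) = (-1/8*0 - 46)*(-1/31) = (0 - 46)*(-1/31) = -46*(-1/31) = 46/31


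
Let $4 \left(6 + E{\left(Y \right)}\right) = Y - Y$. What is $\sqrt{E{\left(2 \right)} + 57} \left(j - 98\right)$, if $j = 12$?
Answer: $- 86 \sqrt{51} \approx -614.16$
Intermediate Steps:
$E{\left(Y \right)} = -6$ ($E{\left(Y \right)} = -6 + \frac{Y - Y}{4} = -6 + \frac{1}{4} \cdot 0 = -6 + 0 = -6$)
$\sqrt{E{\left(2 \right)} + 57} \left(j - 98\right) = \sqrt{-6 + 57} \left(12 - 98\right) = \sqrt{51} \left(-86\right) = - 86 \sqrt{51}$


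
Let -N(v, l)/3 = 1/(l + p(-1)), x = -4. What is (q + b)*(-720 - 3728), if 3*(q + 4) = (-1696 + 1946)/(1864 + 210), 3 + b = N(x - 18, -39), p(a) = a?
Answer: 476351332/15555 ≈ 30624.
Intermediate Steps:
N(v, l) = -3/(-1 + l) (N(v, l) = -3/(l - 1) = -3/(-1 + l))
b = -117/40 (b = -3 - 3/(-1 - 39) = -3 - 3/(-40) = -3 - 3*(-1/40) = -3 + 3/40 = -117/40 ≈ -2.9250)
q = -12319/3111 (q = -4 + ((-1696 + 1946)/(1864 + 210))/3 = -4 + (250/2074)/3 = -4 + (250*(1/2074))/3 = -4 + (1/3)*(125/1037) = -4 + 125/3111 = -12319/3111 ≈ -3.9598)
(q + b)*(-720 - 3728) = (-12319/3111 - 117/40)*(-720 - 3728) = -856747/124440*(-4448) = 476351332/15555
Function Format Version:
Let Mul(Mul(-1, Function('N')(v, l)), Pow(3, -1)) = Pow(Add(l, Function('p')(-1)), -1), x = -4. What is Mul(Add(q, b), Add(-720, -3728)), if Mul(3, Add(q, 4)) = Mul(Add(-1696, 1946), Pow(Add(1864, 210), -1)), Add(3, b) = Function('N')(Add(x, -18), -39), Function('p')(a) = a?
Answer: Rational(476351332, 15555) ≈ 30624.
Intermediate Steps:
Function('N')(v, l) = Mul(-3, Pow(Add(-1, l), -1)) (Function('N')(v, l) = Mul(-3, Pow(Add(l, -1), -1)) = Mul(-3, Pow(Add(-1, l), -1)))
b = Rational(-117, 40) (b = Add(-3, Mul(-3, Pow(Add(-1, -39), -1))) = Add(-3, Mul(-3, Pow(-40, -1))) = Add(-3, Mul(-3, Rational(-1, 40))) = Add(-3, Rational(3, 40)) = Rational(-117, 40) ≈ -2.9250)
q = Rational(-12319, 3111) (q = Add(-4, Mul(Rational(1, 3), Mul(Add(-1696, 1946), Pow(Add(1864, 210), -1)))) = Add(-4, Mul(Rational(1, 3), Mul(250, Pow(2074, -1)))) = Add(-4, Mul(Rational(1, 3), Mul(250, Rational(1, 2074)))) = Add(-4, Mul(Rational(1, 3), Rational(125, 1037))) = Add(-4, Rational(125, 3111)) = Rational(-12319, 3111) ≈ -3.9598)
Mul(Add(q, b), Add(-720, -3728)) = Mul(Add(Rational(-12319, 3111), Rational(-117, 40)), Add(-720, -3728)) = Mul(Rational(-856747, 124440), -4448) = Rational(476351332, 15555)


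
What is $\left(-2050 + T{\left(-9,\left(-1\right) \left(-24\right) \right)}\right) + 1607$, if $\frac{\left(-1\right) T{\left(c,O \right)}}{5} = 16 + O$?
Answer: $-643$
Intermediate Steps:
$T{\left(c,O \right)} = -80 - 5 O$ ($T{\left(c,O \right)} = - 5 \left(16 + O\right) = -80 - 5 O$)
$\left(-2050 + T{\left(-9,\left(-1\right) \left(-24\right) \right)}\right) + 1607 = \left(-2050 - \left(80 + 5 \left(\left(-1\right) \left(-24\right)\right)\right)\right) + 1607 = \left(-2050 - 200\right) + 1607 = -2250 + 1607 = -643$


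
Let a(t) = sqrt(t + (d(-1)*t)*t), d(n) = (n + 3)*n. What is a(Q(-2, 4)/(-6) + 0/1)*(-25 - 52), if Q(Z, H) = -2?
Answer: -77/3 ≈ -25.667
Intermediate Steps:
d(n) = n*(3 + n) (d(n) = (3 + n)*n = n*(3 + n))
a(t) = sqrt(t - 2*t**2) (a(t) = sqrt(t + ((-(3 - 1))*t)*t) = sqrt(t + ((-1*2)*t)*t) = sqrt(t + (-2*t)*t) = sqrt(t - 2*t**2))
a(Q(-2, 4)/(-6) + 0/1)*(-25 - 52) = sqrt((-2/(-6) + 0/1)*(1 - 2*(-2/(-6) + 0/1)))*(-25 - 52) = sqrt((-2*(-1/6) + 0*1)*(1 - 2*(-2*(-1/6) + 0*1)))*(-77) = sqrt((1/3 + 0)*(1 - 2*(1/3 + 0)))*(-77) = sqrt((1 - 2*1/3)/3)*(-77) = sqrt((1 - 2/3)/3)*(-77) = sqrt((1/3)*(1/3))*(-77) = sqrt(1/9)*(-77) = (1/3)*(-77) = -77/3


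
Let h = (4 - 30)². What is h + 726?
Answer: 1402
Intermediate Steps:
h = 676 (h = (-26)² = 676)
h + 726 = 676 + 726 = 1402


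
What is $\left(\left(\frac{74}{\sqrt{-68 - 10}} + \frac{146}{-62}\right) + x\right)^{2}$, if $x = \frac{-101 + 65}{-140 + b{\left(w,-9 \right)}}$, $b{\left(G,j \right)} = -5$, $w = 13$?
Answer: $- \frac{51824541971}{787995975} + \frac{700706 i \sqrt{78}}{175305} \approx -65.768 + 35.301 i$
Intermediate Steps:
$x = \frac{36}{145}$ ($x = \frac{-101 + 65}{-140 - 5} = - \frac{36}{-145} = \left(-36\right) \left(- \frac{1}{145}\right) = \frac{36}{145} \approx 0.24828$)
$\left(\left(\frac{74}{\sqrt{-68 - 10}} + \frac{146}{-62}\right) + x\right)^{2} = \left(\left(\frac{74}{\sqrt{-68 - 10}} + \frac{146}{-62}\right) + \frac{36}{145}\right)^{2} = \left(\left(\frac{74}{\sqrt{-78}} + 146 \left(- \frac{1}{62}\right)\right) + \frac{36}{145}\right)^{2} = \left(\left(\frac{74}{i \sqrt{78}} - \frac{73}{31}\right) + \frac{36}{145}\right)^{2} = \left(\left(74 \left(- \frac{i \sqrt{78}}{78}\right) - \frac{73}{31}\right) + \frac{36}{145}\right)^{2} = \left(\left(- \frac{37 i \sqrt{78}}{39} - \frac{73}{31}\right) + \frac{36}{145}\right)^{2} = \left(\left(- \frac{73}{31} - \frac{37 i \sqrt{78}}{39}\right) + \frac{36}{145}\right)^{2} = \left(- \frac{9469}{4495} - \frac{37 i \sqrt{78}}{39}\right)^{2}$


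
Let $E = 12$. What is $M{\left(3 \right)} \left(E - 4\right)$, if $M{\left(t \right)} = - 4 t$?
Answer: $-96$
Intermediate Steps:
$M{\left(3 \right)} \left(E - 4\right) = \left(-4\right) 3 \left(12 - 4\right) = \left(-12\right) 8 = -96$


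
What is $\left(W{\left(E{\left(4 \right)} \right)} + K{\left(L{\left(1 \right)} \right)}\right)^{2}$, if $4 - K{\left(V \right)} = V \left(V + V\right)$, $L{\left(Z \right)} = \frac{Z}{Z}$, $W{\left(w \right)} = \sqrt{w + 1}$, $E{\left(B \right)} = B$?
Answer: $\left(2 + \sqrt{5}\right)^{2} \approx 17.944$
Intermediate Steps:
$W{\left(w \right)} = \sqrt{1 + w}$
$L{\left(Z \right)} = 1$
$K{\left(V \right)} = 4 - 2 V^{2}$ ($K{\left(V \right)} = 4 - V \left(V + V\right) = 4 - V 2 V = 4 - 2 V^{2}$)
$\left(W{\left(E{\left(4 \right)} \right)} + K{\left(L{\left(1 \right)} \right)}\right)^{2} = \left(\sqrt{1 + 4} + \left(4 - 2 \cdot 1^{2}\right)\right)^{2} = \left(\sqrt{5} + \left(4 - 2\right)\right)^{2} = \left(\sqrt{5} + 2\right)^{2} = \left(2 + \sqrt{5}\right)^{2}$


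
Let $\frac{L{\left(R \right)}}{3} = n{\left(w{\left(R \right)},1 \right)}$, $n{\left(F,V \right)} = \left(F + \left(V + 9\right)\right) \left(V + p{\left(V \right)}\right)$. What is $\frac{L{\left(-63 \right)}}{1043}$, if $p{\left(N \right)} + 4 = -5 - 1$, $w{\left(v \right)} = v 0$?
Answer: $- \frac{270}{1043} \approx -0.25887$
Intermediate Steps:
$w{\left(v \right)} = 0$
$p{\left(N \right)} = -10$ ($p{\left(N \right)} = -4 - 6 = -10$)
$n{\left(F,V \right)} = \left(-10 + V\right) \left(9 + F + V\right)$ ($n{\left(F,V \right)} = \left(F + \left(V + 9\right)\right) \left(V - 10\right) = \left(F + \left(9 + V\right)\right) \left(-10 + V\right) = \left(9 + F + V\right) \left(-10 + V\right) = \left(-10 + V\right) \left(9 + F + V\right)$)
$L{\left(R \right)} = -270$ ($L{\left(R \right)} = 3 \left(-90 + 1^{2} - 1 - 0 + 0 \cdot 1\right) = 3 \left(-90 + 1 - 1 + 0 + 0\right) = 3 \left(-90\right) = -270$)
$\frac{L{\left(-63 \right)}}{1043} = - \frac{270}{1043}$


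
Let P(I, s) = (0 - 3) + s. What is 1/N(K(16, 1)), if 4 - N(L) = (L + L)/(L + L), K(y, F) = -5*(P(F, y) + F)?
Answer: ⅓ ≈ 0.33333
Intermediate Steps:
P(I, s) = -3 + s
K(y, F) = 15 - 5*F - 5*y (K(y, F) = -5*((-3 + y) + F) = -5*(-3 + F + y) = 15 - 5*F - 5*y)
N(L) = 3 (N(L) = 4 - (L + L)/(L + L) = 4 - 2*L/(2*L) = 4 - 2*L*1/(2*L) = 4 - 1*1 = 4 - 1 = 3)
1/N(K(16, 1)) = 1/3 = ⅓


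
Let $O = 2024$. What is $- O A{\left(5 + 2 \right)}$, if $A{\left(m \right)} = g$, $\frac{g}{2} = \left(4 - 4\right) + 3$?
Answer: $-12144$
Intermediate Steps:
$g = 6$ ($g = 2 \left(\left(4 - 4\right) + 3\right) = 2 \left(0 + 3\right) = 2 \cdot 3 = 6$)
$A{\left(m \right)} = 6$
$- O A{\left(5 + 2 \right)} = - 2024 \cdot 6 = \left(-1\right) 12144 = -12144$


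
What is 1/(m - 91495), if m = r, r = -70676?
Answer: -1/162171 ≈ -6.1663e-6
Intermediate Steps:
m = -70676
1/(m - 91495) = 1/(-70676 - 91495) = 1/(-162171) = -1/162171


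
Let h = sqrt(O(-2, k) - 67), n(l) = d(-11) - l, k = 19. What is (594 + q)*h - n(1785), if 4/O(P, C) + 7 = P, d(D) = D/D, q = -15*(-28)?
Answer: 1784 + 338*I*sqrt(607) ≈ 1784.0 + 8327.4*I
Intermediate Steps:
q = 420
d(D) = 1
O(P, C) = 4/(-7 + P)
n(l) = 1 - l
h = I*sqrt(607)/3 (h = sqrt(4/(-7 - 2) - 67) = sqrt(4/(-9) - 67) = sqrt(4*(-1/9) - 67) = sqrt(-4/9 - 67) = sqrt(-607/9) = I*sqrt(607)/3 ≈ 8.2125*I)
(594 + q)*h - n(1785) = (594 + 420)*(I*sqrt(607)/3) - (1 - 1*1785) = 1014*(I*sqrt(607)/3) - (1 - 1785) = 338*I*sqrt(607) - 1*(-1784) = 338*I*sqrt(607) + 1784 = 1784 + 338*I*sqrt(607)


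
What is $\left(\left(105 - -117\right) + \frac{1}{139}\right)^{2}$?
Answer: $\frac{952277881}{19321} \approx 49287.0$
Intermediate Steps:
$\left(\left(105 - -117\right) + \frac{1}{139}\right)^{2} = \left(\left(105 + 117\right) + \frac{1}{139}\right)^{2} = \left(222 + \frac{1}{139}\right)^{2} = \left(\frac{30859}{139}\right)^{2} = \frac{952277881}{19321}$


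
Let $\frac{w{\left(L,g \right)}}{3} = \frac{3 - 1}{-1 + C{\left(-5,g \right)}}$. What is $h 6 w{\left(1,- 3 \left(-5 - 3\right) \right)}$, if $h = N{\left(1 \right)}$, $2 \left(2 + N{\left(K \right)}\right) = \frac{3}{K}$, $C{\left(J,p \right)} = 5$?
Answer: $- \frac{9}{2} \approx -4.5$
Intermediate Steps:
$N{\left(K \right)} = -2 + \frac{3}{2 K}$ ($N{\left(K \right)} = -2 + \frac{3 \frac{1}{K}}{2} = -2 + \frac{3}{2 K}$)
$w{\left(L,g \right)} = \frac{3}{2}$ ($w{\left(L,g \right)} = 3 \frac{3 - 1}{-1 + 5} = 3 \cdot \frac{2}{4} = 3 \cdot 2 \cdot \frac{1}{4} = 3 \cdot \frac{1}{2} = \frac{3}{2}$)
$h = - \frac{1}{2}$ ($h = -2 + \frac{3}{2 \cdot 1} = -2 + \frac{3}{2} \cdot 1 = -2 + \frac{3}{2} = - \frac{1}{2} \approx -0.5$)
$h 6 w{\left(1,- 3 \left(-5 - 3\right) \right)} = \left(- \frac{1}{2}\right) 6 \cdot \frac{3}{2} = \left(-3\right) \frac{3}{2} = - \frac{9}{2}$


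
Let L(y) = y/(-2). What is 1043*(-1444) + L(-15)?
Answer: -3012169/2 ≈ -1.5061e+6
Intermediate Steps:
L(y) = -y/2 (L(y) = y*(-½) = -y/2)
1043*(-1444) + L(-15) = 1043*(-1444) - ½*(-15) = -1506092 + 15/2 = -3012169/2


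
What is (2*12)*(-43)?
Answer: -1032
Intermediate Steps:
(2*12)*(-43) = 24*(-43) = -1032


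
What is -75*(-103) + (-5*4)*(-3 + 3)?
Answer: 7725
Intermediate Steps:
-75*(-103) + (-5*4)*(-3 + 3) = 7725 - 20*0 = 7725 + 0 = 7725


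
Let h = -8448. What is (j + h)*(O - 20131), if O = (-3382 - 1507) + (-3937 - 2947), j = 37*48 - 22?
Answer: 213565376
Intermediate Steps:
j = 1754 (j = 1776 - 22 = 1754)
O = -11773 (O = -4889 - 6884 = -11773)
(j + h)*(O - 20131) = (1754 - 8448)*(-11773 - 20131) = -6694*(-31904) = 213565376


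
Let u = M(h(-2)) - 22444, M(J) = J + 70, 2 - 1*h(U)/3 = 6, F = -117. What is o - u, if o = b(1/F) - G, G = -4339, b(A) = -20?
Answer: 26705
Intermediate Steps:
h(U) = -12 (h(U) = 6 - 3*6 = 6 - 18 = -12)
M(J) = 70 + J
u = -22386 (u = (70 - 12) - 22444 = 58 - 22444 = -22386)
o = 4319 (o = -20 - 1*(-4339) = -20 + 4339 = 4319)
o - u = 4319 - 1*(-22386) = 4319 + 22386 = 26705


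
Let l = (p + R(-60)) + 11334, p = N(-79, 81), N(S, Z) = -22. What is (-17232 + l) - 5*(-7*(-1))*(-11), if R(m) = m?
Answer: -5595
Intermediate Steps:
p = -22
l = 11252 (l = (-22 - 60) + 11334 = -82 + 11334 = 11252)
(-17232 + l) - 5*(-7*(-1))*(-11) = (-17232 + 11252) - 5*(-7*(-1))*(-11) = -5980 - 35*(-11) = -5980 - 5*(-77) = -5980 + 385 = -5595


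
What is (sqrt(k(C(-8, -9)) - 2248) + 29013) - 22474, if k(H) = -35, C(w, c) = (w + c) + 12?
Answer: 6539 + I*sqrt(2283) ≈ 6539.0 + 47.781*I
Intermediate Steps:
C(w, c) = 12 + c + w (C(w, c) = (c + w) + 12 = 12 + c + w)
(sqrt(k(C(-8, -9)) - 2248) + 29013) - 22474 = (sqrt(-35 - 2248) + 29013) - 22474 = (sqrt(-2283) + 29013) - 22474 = (I*sqrt(2283) + 29013) - 22474 = (29013 + I*sqrt(2283)) - 22474 = 6539 + I*sqrt(2283)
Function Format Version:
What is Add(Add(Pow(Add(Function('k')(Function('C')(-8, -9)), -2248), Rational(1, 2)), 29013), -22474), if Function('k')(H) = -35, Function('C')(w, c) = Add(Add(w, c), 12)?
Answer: Add(6539, Mul(I, Pow(2283, Rational(1, 2)))) ≈ Add(6539.0, Mul(47.781, I))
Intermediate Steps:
Function('C')(w, c) = Add(12, c, w) (Function('C')(w, c) = Add(Add(c, w), 12) = Add(12, c, w))
Add(Add(Pow(Add(Function('k')(Function('C')(-8, -9)), -2248), Rational(1, 2)), 29013), -22474) = Add(Add(Pow(Add(-35, -2248), Rational(1, 2)), 29013), -22474) = Add(Add(Pow(-2283, Rational(1, 2)), 29013), -22474) = Add(Add(Mul(I, Pow(2283, Rational(1, 2))), 29013), -22474) = Add(Add(29013, Mul(I, Pow(2283, Rational(1, 2)))), -22474) = Add(6539, Mul(I, Pow(2283, Rational(1, 2))))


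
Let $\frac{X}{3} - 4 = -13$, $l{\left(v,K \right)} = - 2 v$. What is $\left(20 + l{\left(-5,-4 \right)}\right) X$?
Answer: $-810$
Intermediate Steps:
$X = -27$ ($X = 12 + 3 \left(-13\right) = 12 - 39 = -27$)
$\left(20 + l{\left(-5,-4 \right)}\right) X = \left(20 - -10\right) \left(-27\right) = \left(20 + 10\right) \left(-27\right) = 30 \left(-27\right) = -810$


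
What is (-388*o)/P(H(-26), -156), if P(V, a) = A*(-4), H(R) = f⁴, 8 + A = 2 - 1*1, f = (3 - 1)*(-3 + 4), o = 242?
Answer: -23474/7 ≈ -3353.4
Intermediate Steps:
f = 2 (f = 2*1 = 2)
A = -7 (A = -8 + (2 - 1*1) = -8 + (2 - 1) = -8 + 1 = -7)
H(R) = 16 (H(R) = 2⁴ = 16)
P(V, a) = 28 (P(V, a) = -7*(-4) = 28)
(-388*o)/P(H(-26), -156) = -388*242/28 = -93896*1/28 = -23474/7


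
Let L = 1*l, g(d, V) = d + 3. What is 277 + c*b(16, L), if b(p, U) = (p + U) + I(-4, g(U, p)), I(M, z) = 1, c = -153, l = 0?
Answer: -2324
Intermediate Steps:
g(d, V) = 3 + d
L = 0 (L = 1*0 = 0)
b(p, U) = 1 + U + p (b(p, U) = (p + U) + 1 = (U + p) + 1 = 1 + U + p)
277 + c*b(16, L) = 277 - 153*(1 + 0 + 16) = 277 - 153*17 = 277 - 2601 = -2324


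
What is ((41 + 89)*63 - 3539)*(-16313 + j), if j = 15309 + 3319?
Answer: 10767065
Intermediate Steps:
j = 18628
((41 + 89)*63 - 3539)*(-16313 + j) = ((41 + 89)*63 - 3539)*(-16313 + 18628) = (130*63 - 3539)*2315 = (8190 - 3539)*2315 = 4651*2315 = 10767065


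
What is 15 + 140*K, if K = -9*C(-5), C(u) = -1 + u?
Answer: 7575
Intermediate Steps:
K = 54 (K = -9*(-1 - 5) = -9*(-6) = 54)
15 + 140*K = 15 + 140*54 = 15 + 7560 = 7575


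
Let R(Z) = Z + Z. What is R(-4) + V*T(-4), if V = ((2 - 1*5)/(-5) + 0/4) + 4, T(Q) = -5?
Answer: -31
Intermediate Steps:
R(Z) = 2*Z
V = 23/5 (V = ((2 - 5)*(-⅕) + 0*(¼)) + 4 = (-3*(-⅕) + 0) + 4 = (⅗ + 0) + 4 = ⅗ + 4 = 23/5 ≈ 4.6000)
R(-4) + V*T(-4) = 2*(-4) + (23/5)*(-5) = -8 - 23 = -31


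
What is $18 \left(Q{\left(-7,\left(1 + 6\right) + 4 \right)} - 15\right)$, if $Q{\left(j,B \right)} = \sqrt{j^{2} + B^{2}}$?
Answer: $-270 + 18 \sqrt{170} \approx -35.309$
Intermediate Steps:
$Q{\left(j,B \right)} = \sqrt{B^{2} + j^{2}}$
$18 \left(Q{\left(-7,\left(1 + 6\right) + 4 \right)} - 15\right) = 18 \left(\sqrt{\left(\left(1 + 6\right) + 4\right)^{2} + \left(-7\right)^{2}} - 15\right) = 18 \left(\sqrt{\left(7 + 4\right)^{2} + 49} - 15\right) = 18 \left(\sqrt{11^{2} + 49} - 15\right) = 18 \left(\sqrt{121 + 49} - 15\right) = 18 \left(\sqrt{170} - 15\right) = 18 \left(-15 + \sqrt{170}\right) = -270 + 18 \sqrt{170}$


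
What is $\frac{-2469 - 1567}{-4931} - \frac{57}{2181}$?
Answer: $\frac{2840483}{3584837} \approx 0.79236$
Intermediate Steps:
$\frac{-2469 - 1567}{-4931} - \frac{57}{2181} = \left(-2469 - 1567\right) \left(- \frac{1}{4931}\right) - \frac{19}{727} = \left(-4036\right) \left(- \frac{1}{4931}\right) - \frac{19}{727} = \frac{4036}{4931} - \frac{19}{727} = \frac{2840483}{3584837}$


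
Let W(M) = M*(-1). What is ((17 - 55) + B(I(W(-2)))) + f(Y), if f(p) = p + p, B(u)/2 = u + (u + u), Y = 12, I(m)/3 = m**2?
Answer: 58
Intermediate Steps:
W(M) = -M
I(m) = 3*m**2
B(u) = 6*u (B(u) = 2*(u + (u + u)) = 2*(u + 2*u) = 2*(3*u) = 6*u)
f(p) = 2*p
((17 - 55) + B(I(W(-2)))) + f(Y) = ((17 - 55) + 6*(3*(-1*(-2))**2)) + 2*12 = (-38 + 6*(3*2**2)) + 24 = (-38 + 6*(3*4)) + 24 = (-38 + 6*12) + 24 = (-38 + 72) + 24 = 34 + 24 = 58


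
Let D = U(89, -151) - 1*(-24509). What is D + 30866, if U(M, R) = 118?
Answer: 55493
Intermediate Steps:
D = 24627 (D = 118 - 1*(-24509) = 118 + 24509 = 24627)
D + 30866 = 24627 + 30866 = 55493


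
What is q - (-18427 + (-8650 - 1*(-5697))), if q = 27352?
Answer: 48732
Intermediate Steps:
q - (-18427 + (-8650 - 1*(-5697))) = 27352 - (-18427 + (-8650 - 1*(-5697))) = 27352 - (-18427 + (-8650 + 5697)) = 27352 - (-18427 - 2953) = 27352 - 1*(-21380) = 27352 + 21380 = 48732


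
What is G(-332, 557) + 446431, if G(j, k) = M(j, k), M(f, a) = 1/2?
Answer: 892863/2 ≈ 4.4643e+5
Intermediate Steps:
M(f, a) = ½
G(j, k) = ½
G(-332, 557) + 446431 = ½ + 446431 = 892863/2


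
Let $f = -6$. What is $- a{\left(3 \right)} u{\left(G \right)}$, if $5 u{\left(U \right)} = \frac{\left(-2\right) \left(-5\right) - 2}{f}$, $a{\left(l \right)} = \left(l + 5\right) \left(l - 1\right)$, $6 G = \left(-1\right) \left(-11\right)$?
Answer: $\frac{64}{15} \approx 4.2667$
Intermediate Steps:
$G = \frac{11}{6}$ ($G = \frac{\left(-1\right) \left(-11\right)}{6} = \frac{1}{6} \cdot 11 = \frac{11}{6} \approx 1.8333$)
$a{\left(l \right)} = \left(-1 + l\right) \left(5 + l\right)$ ($a{\left(l \right)} = \left(5 + l\right) \left(-1 + l\right) = \left(-1 + l\right) \left(5 + l\right)$)
$u{\left(U \right)} = - \frac{4}{15}$ ($u{\left(U \right)} = \frac{\left(\left(-2\right) \left(-5\right) - 2\right) \frac{1}{-6}}{5} = \frac{\left(10 - 2\right) \left(- \frac{1}{6}\right)}{5} = \frac{8 \left(- \frac{1}{6}\right)}{5} = \frac{1}{5} \left(- \frac{4}{3}\right) = - \frac{4}{15}$)
$- a{\left(3 \right)} u{\left(G \right)} = - \frac{\left(-5 + 3^{2} + 4 \cdot 3\right) \left(-4\right)}{15} = - \frac{\left(-5 + 9 + 12\right) \left(-4\right)}{15} = - \frac{16 \left(-4\right)}{15} = \left(-1\right) \left(- \frac{64}{15}\right) = \frac{64}{15}$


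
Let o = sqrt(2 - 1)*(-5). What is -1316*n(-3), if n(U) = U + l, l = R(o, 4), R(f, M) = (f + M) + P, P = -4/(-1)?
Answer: 0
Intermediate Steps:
P = 4 (P = -4*(-1) = 4)
o = -5 (o = sqrt(1)*(-5) = 1*(-5) = -5)
R(f, M) = 4 + M + f (R(f, M) = (f + M) + 4 = (M + f) + 4 = 4 + M + f)
l = 3 (l = 4 + 4 - 5 = 3)
n(U) = 3 + U (n(U) = U + 3 = 3 + U)
-1316*n(-3) = -1316*(3 - 3) = -1316*0 = 0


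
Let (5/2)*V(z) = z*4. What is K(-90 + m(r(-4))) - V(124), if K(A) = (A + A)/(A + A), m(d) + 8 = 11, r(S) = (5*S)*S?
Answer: -987/5 ≈ -197.40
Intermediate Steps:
r(S) = 5*S**2
m(d) = 3 (m(d) = -8 + 11 = 3)
V(z) = 8*z/5 (V(z) = 2*(z*4)/5 = 2*(4*z)/5 = 8*z/5)
K(A) = 1 (K(A) = (2*A)/((2*A)) = (2*A)*(1/(2*A)) = 1)
K(-90 + m(r(-4))) - V(124) = 1 - 8*124/5 = 1 - 1*992/5 = 1 - 992/5 = -987/5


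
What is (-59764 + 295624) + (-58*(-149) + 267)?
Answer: 244769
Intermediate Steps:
(-59764 + 295624) + (-58*(-149) + 267) = 235860 + (8642 + 267) = 235860 + 8909 = 244769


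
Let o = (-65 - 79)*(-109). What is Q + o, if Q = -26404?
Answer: -10708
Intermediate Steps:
o = 15696 (o = -144*(-109) = 15696)
Q + o = -26404 + 15696 = -10708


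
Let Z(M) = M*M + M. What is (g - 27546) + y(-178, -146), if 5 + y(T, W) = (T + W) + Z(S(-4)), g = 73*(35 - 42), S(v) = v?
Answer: -28374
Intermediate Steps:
Z(M) = M + M² (Z(M) = M² + M = M + M²)
g = -511 (g = 73*(-7) = -511)
y(T, W) = 7 + T + W (y(T, W) = -5 + ((T + W) - 4*(1 - 4)) = -5 + ((T + W) - 4*(-3)) = -5 + ((T + W) + 12) = -5 + (12 + T + W) = 7 + T + W)
(g - 27546) + y(-178, -146) = (-511 - 27546) + (7 - 178 - 146) = -28057 - 317 = -28374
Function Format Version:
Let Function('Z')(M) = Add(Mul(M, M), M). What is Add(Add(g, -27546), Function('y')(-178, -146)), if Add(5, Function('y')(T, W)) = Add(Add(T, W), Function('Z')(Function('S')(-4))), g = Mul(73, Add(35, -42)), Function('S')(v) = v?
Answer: -28374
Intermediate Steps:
Function('Z')(M) = Add(M, Pow(M, 2)) (Function('Z')(M) = Add(Pow(M, 2), M) = Add(M, Pow(M, 2)))
g = -511 (g = Mul(73, -7) = -511)
Function('y')(T, W) = Add(7, T, W) (Function('y')(T, W) = Add(-5, Add(Add(T, W), Mul(-4, Add(1, -4)))) = Add(-5, Add(Add(T, W), Mul(-4, -3))) = Add(-5, Add(Add(T, W), 12)) = Add(-5, Add(12, T, W)) = Add(7, T, W))
Add(Add(g, -27546), Function('y')(-178, -146)) = Add(Add(-511, -27546), Add(7, -178, -146)) = Add(-28057, -317) = -28374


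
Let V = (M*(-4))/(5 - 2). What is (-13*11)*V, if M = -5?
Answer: -2860/3 ≈ -953.33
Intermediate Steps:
V = 20/3 (V = (-5*(-4))/(5 - 2) = 20/3 ≈ 6.6667)
(-13*11)*V = -13*11*(20/3) = -143*20/3 = -2860/3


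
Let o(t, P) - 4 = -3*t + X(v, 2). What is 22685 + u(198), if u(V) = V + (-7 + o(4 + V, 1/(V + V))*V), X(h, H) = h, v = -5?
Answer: -97310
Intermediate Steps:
o(t, P) = -1 - 3*t (o(t, P) = 4 + (-3*t - 5) = 4 + (-5 - 3*t) = -1 - 3*t)
u(V) = -7 + V + V*(-13 - 3*V) (u(V) = V + (-7 + (-1 - 3*(4 + V))*V) = V + (-7 + (-1 + (-12 - 3*V))*V) = V + (-7 + (-13 - 3*V)*V) = V + (-7 + V*(-13 - 3*V)) = -7 + V + V*(-13 - 3*V))
22685 + u(198) = 22685 + (-7 + 198 - 1*198*(13 + 3*198)) = 22685 + (-7 + 198 - 1*198*(13 + 594)) = 22685 + (-7 + 198 - 1*198*607) = 22685 + (-7 + 198 - 120186) = 22685 - 119995 = -97310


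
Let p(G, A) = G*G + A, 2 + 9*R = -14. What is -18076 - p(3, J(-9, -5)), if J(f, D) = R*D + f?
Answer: -162764/9 ≈ -18085.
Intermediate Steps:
R = -16/9 (R = -2/9 + (1/9)*(-14) = -2/9 - 14/9 = -16/9 ≈ -1.7778)
J(f, D) = f - 16*D/9 (J(f, D) = -16*D/9 + f = f - 16*D/9)
p(G, A) = A + G**2 (p(G, A) = G**2 + A = A + G**2)
-18076 - p(3, J(-9, -5)) = -18076 - ((-9 - 16/9*(-5)) + 3**2) = -18076 - ((-9 + 80/9) + 9) = -18076 - (-1/9 + 9) = -18076 - 1*80/9 = -18076 - 80/9 = -162764/9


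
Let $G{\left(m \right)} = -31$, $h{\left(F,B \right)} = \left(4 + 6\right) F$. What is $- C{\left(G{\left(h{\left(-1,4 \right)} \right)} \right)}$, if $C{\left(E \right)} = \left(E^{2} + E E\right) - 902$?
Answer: $-1020$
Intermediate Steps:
$h{\left(F,B \right)} = 10 F$
$C{\left(E \right)} = -902 + 2 E^{2}$ ($C{\left(E \right)} = \left(E^{2} + E^{2}\right) - 902 = 2 E^{2} - 902 = -902 + 2 E^{2}$)
$- C{\left(G{\left(h{\left(-1,4 \right)} \right)} \right)} = - (-902 + 2 \left(-31\right)^{2}) = - (-902 + 2 \cdot 961) = - (-902 + 1922) = \left(-1\right) 1020 = -1020$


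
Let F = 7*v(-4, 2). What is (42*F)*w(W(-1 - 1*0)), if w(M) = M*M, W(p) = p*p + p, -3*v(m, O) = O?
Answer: 0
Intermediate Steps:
v(m, O) = -O/3
W(p) = p + p² (W(p) = p² + p = p + p²)
w(M) = M²
F = -14/3 (F = 7*(-⅓*2) = 7*(-⅔) = -14/3 ≈ -4.6667)
(42*F)*w(W(-1 - 1*0)) = (42*(-14/3))*((-1 - 1*0)*(1 + (-1 - 1*0)))² = -196*(1 + (-1 + 0))²*(-1 + 0)² = -196*(1 - 1)² = -196*(-1*0)² = -196*0² = -196*0 = 0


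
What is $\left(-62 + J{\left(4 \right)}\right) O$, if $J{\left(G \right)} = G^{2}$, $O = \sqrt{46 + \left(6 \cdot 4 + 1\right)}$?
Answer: $- 46 \sqrt{71} \approx -387.6$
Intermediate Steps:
$O = \sqrt{71}$ ($O = \sqrt{46 + \left(24 + 1\right)} = \sqrt{46 + 25} = \sqrt{71} \approx 8.4261$)
$\left(-62 + J{\left(4 \right)}\right) O = \left(-62 + 4^{2}\right) \sqrt{71} = \left(-62 + 16\right) \sqrt{71} = - 46 \sqrt{71}$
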